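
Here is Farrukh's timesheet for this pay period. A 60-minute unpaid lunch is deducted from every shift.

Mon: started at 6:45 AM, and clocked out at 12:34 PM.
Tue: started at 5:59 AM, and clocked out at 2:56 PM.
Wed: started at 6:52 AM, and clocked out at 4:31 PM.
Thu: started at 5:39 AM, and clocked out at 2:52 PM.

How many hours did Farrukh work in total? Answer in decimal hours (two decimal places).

Mon: 6:45 AM–12:34 PM = 5 h 49 min; less 60 min break → 4 h 49 min
Tue: 5:59 AM–2:56 PM = 8 h 57 min; less 60 min break → 7 h 57 min
Wed: 6:52 AM–4:31 PM = 9 h 39 min; less 60 min break → 8 h 39 min
Thu: 5:39 AM–2:52 PM = 9 h 13 min; less 60 min break → 8 h 13 min
Total: 4 h 49 min + 7 h 57 min + 8 h 39 min + 8 h 13 min = 29 h 38 min.

29.63 hours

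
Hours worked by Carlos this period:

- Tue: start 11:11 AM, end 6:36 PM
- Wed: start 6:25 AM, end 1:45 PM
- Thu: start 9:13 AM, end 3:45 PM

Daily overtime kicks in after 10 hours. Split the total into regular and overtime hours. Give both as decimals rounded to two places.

Regular 21.28 hours, overtime 0.00 hours

Tue: 11:11 AM–6:36 PM = 7 h 25 min
Wed: 6:25 AM–1:45 PM = 7 h 20 min
Thu: 9:13 AM–3:45 PM = 6 h 32 min
Tue reg 7 h 25 min / OT 0 h 0 min; Wed reg 7 h 20 min / OT 0 h 0 min; Thu reg 6 h 32 min / OT 0 h 0 min.
Totals: regular 21 h 17 min, overtime 0 h 0 min.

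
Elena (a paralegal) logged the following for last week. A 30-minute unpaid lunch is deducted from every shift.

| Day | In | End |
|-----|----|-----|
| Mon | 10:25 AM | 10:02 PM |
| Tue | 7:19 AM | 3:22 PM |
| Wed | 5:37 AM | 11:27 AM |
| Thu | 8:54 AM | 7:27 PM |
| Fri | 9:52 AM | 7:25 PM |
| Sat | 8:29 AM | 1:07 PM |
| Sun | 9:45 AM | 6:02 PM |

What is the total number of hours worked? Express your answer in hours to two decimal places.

55.02 hours

Mon: 10:25 AM–10:02 PM = 11 h 37 min; less 30 min break → 11 h 7 min
Tue: 7:19 AM–3:22 PM = 8 h 3 min; less 30 min break → 7 h 33 min
Wed: 5:37 AM–11:27 AM = 5 h 50 min; less 30 min break → 5 h 20 min
Thu: 8:54 AM–7:27 PM = 10 h 33 min; less 30 min break → 10 h 3 min
Fri: 9:52 AM–7:25 PM = 9 h 33 min; less 30 min break → 9 h 3 min
Sat: 8:29 AM–1:07 PM = 4 h 38 min; less 30 min break → 4 h 8 min
Sun: 9:45 AM–6:02 PM = 8 h 17 min; less 30 min break → 7 h 47 min
Total: 11 h 7 min + 7 h 33 min + 5 h 20 min + 10 h 3 min + 9 h 3 min + 4 h 8 min + 7 h 47 min = 55 h 1 min.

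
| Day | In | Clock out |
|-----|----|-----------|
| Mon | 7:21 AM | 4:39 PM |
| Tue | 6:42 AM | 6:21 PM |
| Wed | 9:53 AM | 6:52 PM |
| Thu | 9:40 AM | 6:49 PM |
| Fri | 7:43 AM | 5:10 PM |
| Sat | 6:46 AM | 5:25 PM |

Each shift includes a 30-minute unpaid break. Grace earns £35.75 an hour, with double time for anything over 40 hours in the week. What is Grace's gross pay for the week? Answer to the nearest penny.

£2587.11

Mon: 7:21 AM–4:39 PM = 9 h 18 min; less 30 min break → 8 h 48 min
Tue: 6:42 AM–6:21 PM = 11 h 39 min; less 30 min break → 11 h 9 min
Wed: 9:53 AM–6:52 PM = 8 h 59 min; less 30 min break → 8 h 29 min
Thu: 9:40 AM–6:49 PM = 9 h 9 min; less 30 min break → 8 h 39 min
Fri: 7:43 AM–5:10 PM = 9 h 27 min; less 30 min break → 8 h 57 min
Sat: 6:46 AM–5:25 PM = 10 h 39 min; less 30 min break → 10 h 9 min
Total worked: 56 h 11 min = 3371 min.
Regular 40 h 0 min = 2400 min at £35.75/h; overtime 16 h 11 min = 971 min at £71.50/h.
Pay = (2400 × £35.75 + 971 × £71.50) ÷ 60 = £2587.11.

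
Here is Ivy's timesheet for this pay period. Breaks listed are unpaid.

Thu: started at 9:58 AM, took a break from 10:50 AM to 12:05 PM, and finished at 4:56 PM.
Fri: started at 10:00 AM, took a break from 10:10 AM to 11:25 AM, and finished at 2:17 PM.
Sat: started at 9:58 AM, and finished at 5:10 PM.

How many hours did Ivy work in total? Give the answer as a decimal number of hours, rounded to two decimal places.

Thu: 9:58 AM–4:56 PM = 6 h 58 min; less 75 min break → 5 h 43 min
Fri: 10:00 AM–2:17 PM = 4 h 17 min; less 75 min break → 3 h 2 min
Sat: 9:58 AM–5:10 PM = 7 h 12 min
Total: 5 h 43 min + 3 h 2 min + 7 h 12 min = 15 h 57 min.

15.95 hours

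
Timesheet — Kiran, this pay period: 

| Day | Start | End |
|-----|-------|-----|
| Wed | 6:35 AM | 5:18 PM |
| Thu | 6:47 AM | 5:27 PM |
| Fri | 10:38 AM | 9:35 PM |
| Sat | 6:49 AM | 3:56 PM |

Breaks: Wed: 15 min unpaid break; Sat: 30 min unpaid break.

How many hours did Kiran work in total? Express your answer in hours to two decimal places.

40.70 hours

Wed: 6:35 AM–5:18 PM = 10 h 43 min; less 15 min break → 10 h 28 min
Thu: 6:47 AM–5:27 PM = 10 h 40 min
Fri: 10:38 AM–9:35 PM = 10 h 57 min
Sat: 6:49 AM–3:56 PM = 9 h 7 min; less 30 min break → 8 h 37 min
Total: 10 h 28 min + 10 h 40 min + 10 h 57 min + 8 h 37 min = 40 h 42 min.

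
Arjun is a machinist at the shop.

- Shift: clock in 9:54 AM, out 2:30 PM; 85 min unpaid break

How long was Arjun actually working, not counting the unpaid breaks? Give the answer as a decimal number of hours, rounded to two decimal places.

3.18 hours

Shift: 9:54 AM–2:30 PM = 4 h 36 min; less 85 min break → 3 h 11 min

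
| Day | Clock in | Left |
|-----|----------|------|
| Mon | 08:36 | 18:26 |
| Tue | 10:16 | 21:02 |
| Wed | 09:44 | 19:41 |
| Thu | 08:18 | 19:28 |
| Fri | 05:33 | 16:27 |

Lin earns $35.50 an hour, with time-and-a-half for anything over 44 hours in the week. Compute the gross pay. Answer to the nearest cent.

Mon: 08:36–18:26 = 9 h 50 min
Tue: 10:16–21:02 = 10 h 46 min
Wed: 09:44–19:41 = 9 h 57 min
Thu: 08:18–19:28 = 11 h 10 min
Fri: 05:33–16:27 = 10 h 54 min
Total worked: 52 h 37 min = 3157 min.
Regular 44 h 0 min = 2640 min at $35.50/h; overtime 8 h 37 min = 517 min at $53.25/h.
Pay = (2640 × $35.50 + 517 × $53.25) ÷ 60 = $2020.84.

$2020.84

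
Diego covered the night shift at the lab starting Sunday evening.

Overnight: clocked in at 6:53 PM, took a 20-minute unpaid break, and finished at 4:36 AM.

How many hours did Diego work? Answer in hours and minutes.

9 h 23 min

Overnight: 6:53 PM → midnight = 5 h 7 min; midnight → 4:36 AM = 4 h 36 min; span 9 h 43 min; less 20 min break → 9 h 23 min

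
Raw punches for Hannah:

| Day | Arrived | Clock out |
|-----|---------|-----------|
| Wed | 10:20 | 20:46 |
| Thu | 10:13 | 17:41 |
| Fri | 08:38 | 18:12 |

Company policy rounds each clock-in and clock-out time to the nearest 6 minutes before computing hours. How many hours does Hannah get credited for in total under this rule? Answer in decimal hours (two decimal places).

27.60 hours

Wed: in 10:20→10:18, out 20:46→20:48; 10 h 30 min
Thu: in 10:13→10:12, out 17:41→17:42; 7 h 30 min
Fri: in 08:38→08:36, out 18:12→18:12; 9 h 36 min
Total credited: 27 h 36 min.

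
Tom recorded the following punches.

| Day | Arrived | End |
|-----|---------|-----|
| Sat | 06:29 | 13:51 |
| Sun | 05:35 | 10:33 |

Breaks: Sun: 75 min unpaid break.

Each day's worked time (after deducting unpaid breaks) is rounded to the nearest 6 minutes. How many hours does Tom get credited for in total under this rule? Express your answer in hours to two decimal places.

Sat: 06:29–13:51 = 7 h 22 min → rounds to 7 h 24 min
Sun: 05:35–10:33 = 4 h 58 min − 75 min = 3 h 43 min → rounds to 3 h 42 min
Total credited: 11 h 6 min.

11.10 hours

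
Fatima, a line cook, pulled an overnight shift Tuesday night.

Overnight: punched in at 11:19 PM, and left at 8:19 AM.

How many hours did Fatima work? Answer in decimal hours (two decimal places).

9.00 hours

Overnight: 11:19 PM → midnight = 0 h 41 min; midnight → 8:19 AM = 8 h 19 min; span 9 h 0 min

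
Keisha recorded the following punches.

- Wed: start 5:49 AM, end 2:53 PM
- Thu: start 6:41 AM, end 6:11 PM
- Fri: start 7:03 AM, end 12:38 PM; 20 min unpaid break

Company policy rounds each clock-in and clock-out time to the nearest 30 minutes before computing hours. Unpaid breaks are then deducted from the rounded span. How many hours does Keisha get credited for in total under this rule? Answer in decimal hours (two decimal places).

25.67 hours

Wed: in 5:49 AM→6:00 AM, out 2:53 PM→3:00 PM; 9 h 0 min
Thu: in 6:41 AM→6:30 AM, out 6:11 PM→6:00 PM; 11 h 30 min
Fri: in 7:03 AM→7:00 AM, out 12:38 PM→12:30 PM; 5 h 30 min − 20 min = 5 h 10 min
Total credited: 25 h 40 min.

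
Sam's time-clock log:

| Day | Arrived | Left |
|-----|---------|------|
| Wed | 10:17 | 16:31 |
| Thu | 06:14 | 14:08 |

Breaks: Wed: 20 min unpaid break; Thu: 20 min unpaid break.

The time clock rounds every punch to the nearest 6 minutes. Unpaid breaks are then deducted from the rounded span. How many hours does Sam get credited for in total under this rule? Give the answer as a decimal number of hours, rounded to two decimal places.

13.43 hours

Wed: in 10:17→10:18, out 16:31→16:30; 6 h 12 min − 20 min = 5 h 52 min
Thu: in 06:14→06:12, out 14:08→14:06; 7 h 54 min − 20 min = 7 h 34 min
Total credited: 13 h 26 min.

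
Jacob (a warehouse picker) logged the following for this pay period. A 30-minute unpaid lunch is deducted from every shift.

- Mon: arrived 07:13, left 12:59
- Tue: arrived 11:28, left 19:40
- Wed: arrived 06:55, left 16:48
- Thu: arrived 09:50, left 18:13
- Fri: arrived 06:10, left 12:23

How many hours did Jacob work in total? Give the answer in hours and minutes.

Mon: 07:13–12:59 = 5 h 46 min; less 30 min break → 5 h 16 min
Tue: 11:28–19:40 = 8 h 12 min; less 30 min break → 7 h 42 min
Wed: 06:55–16:48 = 9 h 53 min; less 30 min break → 9 h 23 min
Thu: 09:50–18:13 = 8 h 23 min; less 30 min break → 7 h 53 min
Fri: 06:10–12:23 = 6 h 13 min; less 30 min break → 5 h 43 min
Total: 5 h 16 min + 7 h 42 min + 9 h 23 min + 7 h 53 min + 5 h 43 min = 35 h 57 min.

35 h 57 min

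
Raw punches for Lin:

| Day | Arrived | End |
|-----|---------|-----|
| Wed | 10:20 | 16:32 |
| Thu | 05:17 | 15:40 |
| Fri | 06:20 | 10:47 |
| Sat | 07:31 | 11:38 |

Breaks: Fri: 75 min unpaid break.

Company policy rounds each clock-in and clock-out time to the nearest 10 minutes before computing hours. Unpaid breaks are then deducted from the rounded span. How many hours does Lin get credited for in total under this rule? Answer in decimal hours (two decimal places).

23.92 hours

Wed: in 10:20→10:20, out 16:32→16:30; 6 h 10 min
Thu: in 05:17→05:20, out 15:40→15:40; 10 h 20 min
Fri: in 06:20→06:20, out 10:47→10:50; 4 h 30 min − 75 min = 3 h 15 min
Sat: in 07:31→07:30, out 11:38→11:40; 4 h 10 min
Total credited: 23 h 55 min.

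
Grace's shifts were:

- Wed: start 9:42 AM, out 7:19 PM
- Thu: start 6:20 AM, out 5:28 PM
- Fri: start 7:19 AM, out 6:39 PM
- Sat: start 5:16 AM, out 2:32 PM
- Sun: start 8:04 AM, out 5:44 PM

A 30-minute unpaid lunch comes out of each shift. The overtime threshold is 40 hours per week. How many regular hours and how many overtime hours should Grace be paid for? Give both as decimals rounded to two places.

Wed: 9:42 AM–7:19 PM = 9 h 37 min; less 30 min break → 9 h 7 min
Thu: 6:20 AM–5:28 PM = 11 h 8 min; less 30 min break → 10 h 38 min
Fri: 7:19 AM–6:39 PM = 11 h 20 min; less 30 min break → 10 h 50 min
Sat: 5:16 AM–2:32 PM = 9 h 16 min; less 30 min break → 8 h 46 min
Sun: 8:04 AM–5:44 PM = 9 h 40 min; less 30 min break → 9 h 10 min
Total worked: 48 h 31 min = 48.52 h.
Threshold 40 h → overtime 8 h 31 min, regular 40 h 0 min.

Regular 40.00 hours, overtime 8.52 hours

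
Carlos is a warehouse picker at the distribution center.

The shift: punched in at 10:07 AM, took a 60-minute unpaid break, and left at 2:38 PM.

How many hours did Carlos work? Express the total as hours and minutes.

The shift: 10:07 AM–2:38 PM = 4 h 31 min; less 60 min break → 3 h 31 min

3 h 31 min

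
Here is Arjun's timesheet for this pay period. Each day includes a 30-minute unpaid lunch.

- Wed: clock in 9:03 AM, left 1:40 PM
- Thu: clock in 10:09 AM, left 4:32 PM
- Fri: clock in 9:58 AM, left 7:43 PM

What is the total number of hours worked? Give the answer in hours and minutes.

19 h 15 min

Wed: 9:03 AM–1:40 PM = 4 h 37 min; less 30 min break → 4 h 7 min
Thu: 10:09 AM–4:32 PM = 6 h 23 min; less 30 min break → 5 h 53 min
Fri: 9:58 AM–7:43 PM = 9 h 45 min; less 30 min break → 9 h 15 min
Total: 4 h 7 min + 5 h 53 min + 9 h 15 min = 19 h 15 min.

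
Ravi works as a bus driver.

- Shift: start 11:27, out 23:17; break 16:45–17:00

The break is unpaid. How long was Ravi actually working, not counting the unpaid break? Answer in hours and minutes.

11 h 35 min

Shift: 11:27–23:17 = 11 h 50 min; less 15 min break → 11 h 35 min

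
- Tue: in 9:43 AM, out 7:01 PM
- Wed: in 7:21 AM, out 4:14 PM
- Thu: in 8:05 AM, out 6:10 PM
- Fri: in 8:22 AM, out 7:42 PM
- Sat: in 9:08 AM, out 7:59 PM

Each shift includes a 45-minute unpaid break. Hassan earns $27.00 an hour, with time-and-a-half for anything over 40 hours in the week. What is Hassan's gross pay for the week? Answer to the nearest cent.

Tue: 9:43 AM–7:01 PM = 9 h 18 min; less 45 min break → 8 h 33 min
Wed: 7:21 AM–4:14 PM = 8 h 53 min; less 45 min break → 8 h 8 min
Thu: 8:05 AM–6:10 PM = 10 h 5 min; less 45 min break → 9 h 20 min
Fri: 8:22 AM–7:42 PM = 11 h 20 min; less 45 min break → 10 h 35 min
Sat: 9:08 AM–7:59 PM = 10 h 51 min; less 45 min break → 10 h 6 min
Total worked: 46 h 42 min = 2802 min.
Regular 40 h 0 min = 2400 min at $27.00/h; overtime 6 h 42 min = 402 min at $40.50/h.
Pay = (2400 × $27.00 + 402 × $40.50) ÷ 60 = $1351.35.

$1351.35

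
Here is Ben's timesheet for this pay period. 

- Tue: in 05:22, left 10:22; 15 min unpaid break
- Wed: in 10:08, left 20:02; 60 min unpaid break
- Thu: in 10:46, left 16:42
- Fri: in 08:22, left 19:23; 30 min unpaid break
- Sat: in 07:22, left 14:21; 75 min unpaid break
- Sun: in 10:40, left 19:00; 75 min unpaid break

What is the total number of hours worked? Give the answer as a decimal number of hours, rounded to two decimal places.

42.92 hours

Tue: 05:22–10:22 = 5 h 0 min; less 15 min break → 4 h 45 min
Wed: 10:08–20:02 = 9 h 54 min; less 60 min break → 8 h 54 min
Thu: 10:46–16:42 = 5 h 56 min
Fri: 08:22–19:23 = 11 h 1 min; less 30 min break → 10 h 31 min
Sat: 07:22–14:21 = 6 h 59 min; less 75 min break → 5 h 44 min
Sun: 10:40–19:00 = 8 h 20 min; less 75 min break → 7 h 5 min
Total: 4 h 45 min + 8 h 54 min + 5 h 56 min + 10 h 31 min + 5 h 44 min + 7 h 5 min = 42 h 55 min.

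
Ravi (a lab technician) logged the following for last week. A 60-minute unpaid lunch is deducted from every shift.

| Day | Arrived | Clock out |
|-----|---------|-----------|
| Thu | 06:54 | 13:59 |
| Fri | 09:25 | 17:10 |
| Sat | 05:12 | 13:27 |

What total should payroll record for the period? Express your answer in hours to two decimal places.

20.08 hours

Thu: 06:54–13:59 = 7 h 5 min; less 60 min break → 6 h 5 min
Fri: 09:25–17:10 = 7 h 45 min; less 60 min break → 6 h 45 min
Sat: 05:12–13:27 = 8 h 15 min; less 60 min break → 7 h 15 min
Total: 6 h 5 min + 6 h 45 min + 7 h 15 min = 20 h 5 min.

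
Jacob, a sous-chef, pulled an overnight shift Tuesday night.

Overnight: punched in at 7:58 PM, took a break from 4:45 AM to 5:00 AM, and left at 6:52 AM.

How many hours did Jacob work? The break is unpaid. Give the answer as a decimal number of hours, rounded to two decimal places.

Overnight: 7:58 PM → midnight = 4 h 2 min; midnight → 6:52 AM = 6 h 52 min; span 10 h 54 min; less 15 min break → 10 h 39 min

10.65 hours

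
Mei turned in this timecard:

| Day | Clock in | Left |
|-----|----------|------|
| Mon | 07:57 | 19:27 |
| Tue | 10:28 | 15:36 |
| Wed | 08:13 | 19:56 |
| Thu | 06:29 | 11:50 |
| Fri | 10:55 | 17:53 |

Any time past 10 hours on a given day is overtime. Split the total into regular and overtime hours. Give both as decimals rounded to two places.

Mon: 07:57–19:27 = 11 h 30 min
Tue: 10:28–15:36 = 5 h 8 min
Wed: 08:13–19:56 = 11 h 43 min
Thu: 06:29–11:50 = 5 h 21 min
Fri: 10:55–17:53 = 6 h 58 min
Mon reg 10 h 0 min / OT 1 h 30 min; Tue reg 5 h 8 min / OT 0 h 0 min; Wed reg 10 h 0 min / OT 1 h 43 min; Thu reg 5 h 21 min / OT 0 h 0 min; Fri reg 6 h 58 min / OT 0 h 0 min.
Totals: regular 37 h 27 min, overtime 3 h 13 min.

Regular 37.45 hours, overtime 3.22 hours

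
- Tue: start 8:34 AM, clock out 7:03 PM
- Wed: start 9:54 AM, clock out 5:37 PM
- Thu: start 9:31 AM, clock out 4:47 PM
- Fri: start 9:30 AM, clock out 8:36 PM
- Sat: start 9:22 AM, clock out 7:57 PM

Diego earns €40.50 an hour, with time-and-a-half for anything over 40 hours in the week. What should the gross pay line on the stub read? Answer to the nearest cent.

Tue: 8:34 AM–7:03 PM = 10 h 29 min
Wed: 9:54 AM–5:37 PM = 7 h 43 min
Thu: 9:31 AM–4:47 PM = 7 h 16 min
Fri: 9:30 AM–8:36 PM = 11 h 6 min
Sat: 9:22 AM–7:57 PM = 10 h 35 min
Total worked: 47 h 9 min = 2829 min.
Regular 40 h 0 min = 2400 min at €40.50/h; overtime 7 h 9 min = 429 min at €60.75/h.
Pay = (2400 × €40.50 + 429 × €60.75) ÷ 60 = €2054.36.

€2054.36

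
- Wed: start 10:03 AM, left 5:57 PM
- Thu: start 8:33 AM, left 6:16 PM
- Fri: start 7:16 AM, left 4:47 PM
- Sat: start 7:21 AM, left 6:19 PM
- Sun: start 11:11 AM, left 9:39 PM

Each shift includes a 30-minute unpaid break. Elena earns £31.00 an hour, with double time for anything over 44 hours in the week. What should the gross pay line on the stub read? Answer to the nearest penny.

Wed: 10:03 AM–5:57 PM = 7 h 54 min; less 30 min break → 7 h 24 min
Thu: 8:33 AM–6:16 PM = 9 h 43 min; less 30 min break → 9 h 13 min
Fri: 7:16 AM–4:47 PM = 9 h 31 min; less 30 min break → 9 h 1 min
Sat: 7:21 AM–6:19 PM = 10 h 58 min; less 30 min break → 10 h 28 min
Sun: 11:11 AM–9:39 PM = 10 h 28 min; less 30 min break → 9 h 58 min
Total worked: 46 h 4 min = 2764 min.
Regular 44 h 0 min = 2640 min at £31.00/h; overtime 2 h 4 min = 124 min at £62.00/h.
Pay = (2640 × £31.00 + 124 × £62.00) ÷ 60 = £1492.13.

£1492.13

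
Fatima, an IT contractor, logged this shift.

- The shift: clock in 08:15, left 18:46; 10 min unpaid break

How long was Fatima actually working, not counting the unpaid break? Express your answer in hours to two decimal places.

The shift: 08:15–18:46 = 10 h 31 min; less 10 min break → 10 h 21 min

10.35 hours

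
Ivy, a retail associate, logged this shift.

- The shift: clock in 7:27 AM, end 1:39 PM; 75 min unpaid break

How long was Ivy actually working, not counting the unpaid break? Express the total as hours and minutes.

The shift: 7:27 AM–1:39 PM = 6 h 12 min; less 75 min break → 4 h 57 min

4 h 57 min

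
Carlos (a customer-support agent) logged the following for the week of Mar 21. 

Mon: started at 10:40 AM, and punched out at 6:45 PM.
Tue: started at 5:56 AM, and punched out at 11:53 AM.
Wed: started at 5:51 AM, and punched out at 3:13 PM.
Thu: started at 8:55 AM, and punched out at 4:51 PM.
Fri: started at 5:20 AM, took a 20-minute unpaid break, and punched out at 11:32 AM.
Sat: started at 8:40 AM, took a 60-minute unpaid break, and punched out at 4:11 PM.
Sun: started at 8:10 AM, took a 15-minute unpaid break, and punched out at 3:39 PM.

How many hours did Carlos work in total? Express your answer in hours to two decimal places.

50.95 hours

Mon: 10:40 AM–6:45 PM = 8 h 5 min
Tue: 5:56 AM–11:53 AM = 5 h 57 min
Wed: 5:51 AM–3:13 PM = 9 h 22 min
Thu: 8:55 AM–4:51 PM = 7 h 56 min
Fri: 5:20 AM–11:32 AM = 6 h 12 min; less 20 min break → 5 h 52 min
Sat: 8:40 AM–4:11 PM = 7 h 31 min; less 60 min break → 6 h 31 min
Sun: 8:10 AM–3:39 PM = 7 h 29 min; less 15 min break → 7 h 14 min
Total: 8 h 5 min + 5 h 57 min + 9 h 22 min + 7 h 56 min + 5 h 52 min + 6 h 31 min + 7 h 14 min = 50 h 57 min.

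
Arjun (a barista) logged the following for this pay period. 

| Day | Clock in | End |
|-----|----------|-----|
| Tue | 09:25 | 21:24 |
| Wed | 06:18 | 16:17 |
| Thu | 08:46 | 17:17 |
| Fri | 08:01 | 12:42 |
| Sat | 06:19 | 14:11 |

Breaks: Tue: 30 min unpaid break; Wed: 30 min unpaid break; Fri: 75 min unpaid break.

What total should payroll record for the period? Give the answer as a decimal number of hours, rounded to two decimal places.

40.78 hours

Tue: 09:25–21:24 = 11 h 59 min; less 30 min break → 11 h 29 min
Wed: 06:18–16:17 = 9 h 59 min; less 30 min break → 9 h 29 min
Thu: 08:46–17:17 = 8 h 31 min
Fri: 08:01–12:42 = 4 h 41 min; less 75 min break → 3 h 26 min
Sat: 06:19–14:11 = 7 h 52 min
Total: 11 h 29 min + 9 h 29 min + 8 h 31 min + 3 h 26 min + 7 h 52 min = 40 h 47 min.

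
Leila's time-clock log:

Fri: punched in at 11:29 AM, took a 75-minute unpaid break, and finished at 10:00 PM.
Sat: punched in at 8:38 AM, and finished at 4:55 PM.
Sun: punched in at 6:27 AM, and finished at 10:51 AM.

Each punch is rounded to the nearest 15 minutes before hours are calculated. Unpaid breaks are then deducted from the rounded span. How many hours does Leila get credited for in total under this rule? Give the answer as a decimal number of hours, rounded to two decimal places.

21.75 hours

Fri: in 11:29 AM→11:30 AM, out 10:00 PM→10:00 PM; 10 h 30 min − 75 min = 9 h 15 min
Sat: in 8:38 AM→8:45 AM, out 4:55 PM→5:00 PM; 8 h 15 min
Sun: in 6:27 AM→6:30 AM, out 10:51 AM→10:45 AM; 4 h 15 min
Total credited: 21 h 45 min.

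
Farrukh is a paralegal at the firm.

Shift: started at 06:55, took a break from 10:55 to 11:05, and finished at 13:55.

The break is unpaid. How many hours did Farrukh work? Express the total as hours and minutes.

6 h 50 min

Shift: 06:55–13:55 = 7 h 0 min; less 10 min break → 6 h 50 min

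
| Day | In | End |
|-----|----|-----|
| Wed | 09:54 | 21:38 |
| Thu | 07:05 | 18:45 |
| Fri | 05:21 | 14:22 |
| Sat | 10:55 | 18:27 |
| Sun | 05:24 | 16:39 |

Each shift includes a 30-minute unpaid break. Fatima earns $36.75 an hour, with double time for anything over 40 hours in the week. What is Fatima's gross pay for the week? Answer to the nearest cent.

$2109.45

Wed: 09:54–21:38 = 11 h 44 min; less 30 min break → 11 h 14 min
Thu: 07:05–18:45 = 11 h 40 min; less 30 min break → 11 h 10 min
Fri: 05:21–14:22 = 9 h 1 min; less 30 min break → 8 h 31 min
Sat: 10:55–18:27 = 7 h 32 min; less 30 min break → 7 h 2 min
Sun: 05:24–16:39 = 11 h 15 min; less 30 min break → 10 h 45 min
Total worked: 48 h 42 min = 2922 min.
Regular 40 h 0 min = 2400 min at $36.75/h; overtime 8 h 42 min = 522 min at $73.50/h.
Pay = (2400 × $36.75 + 522 × $73.50) ÷ 60 = $2109.45.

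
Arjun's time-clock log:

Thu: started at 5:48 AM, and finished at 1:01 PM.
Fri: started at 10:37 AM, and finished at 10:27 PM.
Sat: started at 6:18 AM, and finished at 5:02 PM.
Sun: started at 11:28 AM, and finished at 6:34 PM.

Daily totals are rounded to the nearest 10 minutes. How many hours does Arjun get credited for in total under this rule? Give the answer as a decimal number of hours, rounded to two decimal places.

Thu: 5:48 AM–1:01 PM = 7 h 13 min → rounds to 7 h 10 min
Fri: 10:37 AM–10:27 PM = 11 h 50 min → rounds to 11 h 50 min
Sat: 6:18 AM–5:02 PM = 10 h 44 min → rounds to 10 h 40 min
Sun: 11:28 AM–6:34 PM = 7 h 6 min → rounds to 7 h 10 min
Total credited: 36 h 50 min.

36.83 hours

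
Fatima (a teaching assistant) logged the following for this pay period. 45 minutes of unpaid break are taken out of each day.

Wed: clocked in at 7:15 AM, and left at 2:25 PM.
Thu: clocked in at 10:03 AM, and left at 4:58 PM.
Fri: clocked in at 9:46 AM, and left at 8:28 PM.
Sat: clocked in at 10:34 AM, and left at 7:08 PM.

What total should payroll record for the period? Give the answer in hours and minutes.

Wed: 7:15 AM–2:25 PM = 7 h 10 min; less 45 min break → 6 h 25 min
Thu: 10:03 AM–4:58 PM = 6 h 55 min; less 45 min break → 6 h 10 min
Fri: 9:46 AM–8:28 PM = 10 h 42 min; less 45 min break → 9 h 57 min
Sat: 10:34 AM–7:08 PM = 8 h 34 min; less 45 min break → 7 h 49 min
Total: 6 h 25 min + 6 h 10 min + 9 h 57 min + 7 h 49 min = 30 h 21 min.

30 h 21 min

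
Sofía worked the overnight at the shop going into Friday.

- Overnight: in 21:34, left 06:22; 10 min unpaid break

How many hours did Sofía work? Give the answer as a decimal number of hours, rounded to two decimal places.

Overnight: 21:34 → midnight = 2 h 26 min; midnight → 06:22 = 6 h 22 min; span 8 h 48 min; less 10 min break → 8 h 38 min

8.63 hours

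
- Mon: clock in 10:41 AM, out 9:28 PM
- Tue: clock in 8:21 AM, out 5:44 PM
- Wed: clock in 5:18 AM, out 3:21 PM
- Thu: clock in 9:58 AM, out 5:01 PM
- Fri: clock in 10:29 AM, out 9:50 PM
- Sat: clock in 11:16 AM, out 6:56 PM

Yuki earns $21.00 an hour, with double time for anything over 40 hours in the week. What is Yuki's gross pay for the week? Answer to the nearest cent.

Mon: 10:41 AM–9:28 PM = 10 h 47 min
Tue: 8:21 AM–5:44 PM = 9 h 23 min
Wed: 5:18 AM–3:21 PM = 10 h 3 min
Thu: 9:58 AM–5:01 PM = 7 h 3 min
Fri: 10:29 AM–9:50 PM = 11 h 21 min
Sat: 11:16 AM–6:56 PM = 7 h 40 min
Total worked: 56 h 17 min = 3377 min.
Regular 40 h 0 min = 2400 min at $21.00/h; overtime 16 h 17 min = 977 min at $42.00/h.
Pay = (2400 × $21.00 + 977 × $42.00) ÷ 60 = $1523.90.

$1523.90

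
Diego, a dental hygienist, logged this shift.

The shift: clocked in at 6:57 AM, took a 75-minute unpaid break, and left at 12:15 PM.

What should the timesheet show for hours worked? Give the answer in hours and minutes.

4 h 3 min

The shift: 6:57 AM–12:15 PM = 5 h 18 min; less 75 min break → 4 h 3 min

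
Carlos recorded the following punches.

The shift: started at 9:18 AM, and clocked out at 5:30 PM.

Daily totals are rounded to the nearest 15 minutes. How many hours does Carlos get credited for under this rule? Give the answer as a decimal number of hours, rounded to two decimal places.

The shift: 9:18 AM–5:30 PM = 8 h 12 min → rounds to 8 h 15 min

8.25 hours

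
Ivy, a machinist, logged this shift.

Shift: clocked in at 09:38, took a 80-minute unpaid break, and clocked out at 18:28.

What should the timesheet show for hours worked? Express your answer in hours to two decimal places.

7.50 hours

Shift: 09:38–18:28 = 8 h 50 min; less 80 min break → 7 h 30 min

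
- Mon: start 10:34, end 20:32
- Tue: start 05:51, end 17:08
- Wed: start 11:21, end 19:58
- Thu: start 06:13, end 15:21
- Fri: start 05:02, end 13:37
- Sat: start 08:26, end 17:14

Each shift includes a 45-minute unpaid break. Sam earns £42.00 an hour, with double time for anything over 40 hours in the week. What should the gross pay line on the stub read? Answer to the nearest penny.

Mon: 10:34–20:32 = 9 h 58 min; less 45 min break → 9 h 13 min
Tue: 05:51–17:08 = 11 h 17 min; less 45 min break → 10 h 32 min
Wed: 11:21–19:58 = 8 h 37 min; less 45 min break → 7 h 52 min
Thu: 06:13–15:21 = 9 h 8 min; less 45 min break → 8 h 23 min
Fri: 05:02–13:37 = 8 h 35 min; less 45 min break → 7 h 50 min
Sat: 08:26–17:14 = 8 h 48 min; less 45 min break → 8 h 3 min
Total worked: 51 h 53 min = 3113 min.
Regular 40 h 0 min = 2400 min at £42.00/h; overtime 11 h 53 min = 713 min at £84.00/h.
Pay = (2400 × £42.00 + 713 × £84.00) ÷ 60 = £2678.20.

£2678.20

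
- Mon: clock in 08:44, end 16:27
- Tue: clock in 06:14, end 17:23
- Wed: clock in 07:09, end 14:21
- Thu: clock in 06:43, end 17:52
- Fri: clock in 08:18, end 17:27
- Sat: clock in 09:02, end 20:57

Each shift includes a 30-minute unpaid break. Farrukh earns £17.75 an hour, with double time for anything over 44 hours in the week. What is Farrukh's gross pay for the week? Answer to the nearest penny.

Mon: 08:44–16:27 = 7 h 43 min; less 30 min break → 7 h 13 min
Tue: 06:14–17:23 = 11 h 9 min; less 30 min break → 10 h 39 min
Wed: 07:09–14:21 = 7 h 12 min; less 30 min break → 6 h 42 min
Thu: 06:43–17:52 = 11 h 9 min; less 30 min break → 10 h 39 min
Fri: 08:18–17:27 = 9 h 9 min; less 30 min break → 8 h 39 min
Sat: 09:02–20:57 = 11 h 55 min; less 30 min break → 11 h 25 min
Total worked: 55 h 17 min = 3317 min.
Regular 44 h 0 min = 2640 min at £17.75/h; overtime 11 h 17 min = 677 min at £35.50/h.
Pay = (2640 × £17.75 + 677 × £35.50) ÷ 60 = £1181.56.

£1181.56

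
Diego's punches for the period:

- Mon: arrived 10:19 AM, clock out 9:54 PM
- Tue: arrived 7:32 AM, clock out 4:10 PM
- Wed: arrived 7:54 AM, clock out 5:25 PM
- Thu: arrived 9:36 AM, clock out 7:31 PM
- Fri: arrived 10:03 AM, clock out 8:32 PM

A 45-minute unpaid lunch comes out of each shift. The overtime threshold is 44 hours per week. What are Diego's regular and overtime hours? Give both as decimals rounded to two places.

Regular 44.00 hours, overtime 2.38 hours

Mon: 10:19 AM–9:54 PM = 11 h 35 min; less 45 min break → 10 h 50 min
Tue: 7:32 AM–4:10 PM = 8 h 38 min; less 45 min break → 7 h 53 min
Wed: 7:54 AM–5:25 PM = 9 h 31 min; less 45 min break → 8 h 46 min
Thu: 9:36 AM–7:31 PM = 9 h 55 min; less 45 min break → 9 h 10 min
Fri: 10:03 AM–8:32 PM = 10 h 29 min; less 45 min break → 9 h 44 min
Total worked: 46 h 23 min = 46.38 h.
Threshold 44 h → overtime 2 h 23 min, regular 44 h 0 min.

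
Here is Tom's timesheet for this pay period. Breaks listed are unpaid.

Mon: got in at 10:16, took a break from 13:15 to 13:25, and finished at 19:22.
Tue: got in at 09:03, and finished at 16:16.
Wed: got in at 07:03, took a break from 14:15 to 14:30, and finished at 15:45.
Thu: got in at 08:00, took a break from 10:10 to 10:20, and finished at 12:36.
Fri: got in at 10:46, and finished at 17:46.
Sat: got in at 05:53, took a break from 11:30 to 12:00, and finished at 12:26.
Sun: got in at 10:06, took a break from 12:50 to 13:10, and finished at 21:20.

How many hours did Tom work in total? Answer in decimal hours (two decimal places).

52.98 hours

Mon: 10:16–19:22 = 9 h 6 min; less 10 min break → 8 h 56 min
Tue: 09:03–16:16 = 7 h 13 min
Wed: 07:03–15:45 = 8 h 42 min; less 15 min break → 8 h 27 min
Thu: 08:00–12:36 = 4 h 36 min; less 10 min break → 4 h 26 min
Fri: 10:46–17:46 = 7 h 0 min
Sat: 05:53–12:26 = 6 h 33 min; less 30 min break → 6 h 3 min
Sun: 10:06–21:20 = 11 h 14 min; less 20 min break → 10 h 54 min
Total: 8 h 56 min + 7 h 13 min + 8 h 27 min + 4 h 26 min + 7 h 0 min + 6 h 3 min + 10 h 54 min = 52 h 59 min.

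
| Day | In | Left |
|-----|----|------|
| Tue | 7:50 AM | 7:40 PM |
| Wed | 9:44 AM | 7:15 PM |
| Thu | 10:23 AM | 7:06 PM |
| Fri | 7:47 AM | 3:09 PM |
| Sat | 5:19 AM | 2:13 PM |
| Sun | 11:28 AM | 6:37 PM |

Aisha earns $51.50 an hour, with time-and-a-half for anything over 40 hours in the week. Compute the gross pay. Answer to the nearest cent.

$3101.59

Tue: 7:50 AM–7:40 PM = 11 h 50 min
Wed: 9:44 AM–7:15 PM = 9 h 31 min
Thu: 10:23 AM–7:06 PM = 8 h 43 min
Fri: 7:47 AM–3:09 PM = 7 h 22 min
Sat: 5:19 AM–2:13 PM = 8 h 54 min
Sun: 11:28 AM–6:37 PM = 7 h 9 min
Total worked: 53 h 29 min = 3209 min.
Regular 40 h 0 min = 2400 min at $51.50/h; overtime 13 h 29 min = 809 min at $77.25/h.
Pay = (2400 × $51.50 + 809 × $77.25) ÷ 60 = $3101.59.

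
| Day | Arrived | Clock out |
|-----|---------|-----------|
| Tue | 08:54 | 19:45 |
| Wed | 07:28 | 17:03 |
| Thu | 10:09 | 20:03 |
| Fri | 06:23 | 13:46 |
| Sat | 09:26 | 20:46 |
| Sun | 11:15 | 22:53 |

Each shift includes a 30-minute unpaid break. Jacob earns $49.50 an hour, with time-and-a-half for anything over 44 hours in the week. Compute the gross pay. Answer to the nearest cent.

Tue: 08:54–19:45 = 10 h 51 min; less 30 min break → 10 h 21 min
Wed: 07:28–17:03 = 9 h 35 min; less 30 min break → 9 h 5 min
Thu: 10:09–20:03 = 9 h 54 min; less 30 min break → 9 h 24 min
Fri: 06:23–13:46 = 7 h 23 min; less 30 min break → 6 h 53 min
Sat: 09:26–20:46 = 11 h 20 min; less 30 min break → 10 h 50 min
Sun: 11:15–22:53 = 11 h 38 min; less 30 min break → 11 h 8 min
Total worked: 57 h 41 min = 3461 min.
Regular 44 h 0 min = 2640 min at $49.50/h; overtime 13 h 41 min = 821 min at $74.25/h.
Pay = (2640 × $49.50 + 821 × $74.25) ÷ 60 = $3193.99.

$3193.99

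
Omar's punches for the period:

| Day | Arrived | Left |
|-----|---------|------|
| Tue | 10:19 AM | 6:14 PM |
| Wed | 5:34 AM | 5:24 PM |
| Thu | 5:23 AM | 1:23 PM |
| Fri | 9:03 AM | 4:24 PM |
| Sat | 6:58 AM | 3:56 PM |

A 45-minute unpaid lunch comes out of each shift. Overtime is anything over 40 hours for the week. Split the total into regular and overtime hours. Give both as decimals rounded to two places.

Regular 40.00 hours, overtime 0.32 hours

Tue: 10:19 AM–6:14 PM = 7 h 55 min; less 45 min break → 7 h 10 min
Wed: 5:34 AM–5:24 PM = 11 h 50 min; less 45 min break → 11 h 5 min
Thu: 5:23 AM–1:23 PM = 8 h 0 min; less 45 min break → 7 h 15 min
Fri: 9:03 AM–4:24 PM = 7 h 21 min; less 45 min break → 6 h 36 min
Sat: 6:58 AM–3:56 PM = 8 h 58 min; less 45 min break → 8 h 13 min
Total worked: 40 h 19 min = 40.32 h.
Threshold 40 h → overtime 0 h 19 min, regular 40 h 0 min.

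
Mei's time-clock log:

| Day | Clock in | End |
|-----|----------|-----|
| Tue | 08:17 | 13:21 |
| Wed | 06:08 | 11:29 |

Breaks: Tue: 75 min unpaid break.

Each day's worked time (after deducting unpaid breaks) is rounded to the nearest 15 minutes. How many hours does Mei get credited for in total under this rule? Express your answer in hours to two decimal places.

9.00 hours

Tue: 08:17–13:21 = 5 h 4 min − 75 min = 3 h 49 min → rounds to 3 h 45 min
Wed: 06:08–11:29 = 5 h 21 min → rounds to 5 h 15 min
Total credited: 9 h 0 min.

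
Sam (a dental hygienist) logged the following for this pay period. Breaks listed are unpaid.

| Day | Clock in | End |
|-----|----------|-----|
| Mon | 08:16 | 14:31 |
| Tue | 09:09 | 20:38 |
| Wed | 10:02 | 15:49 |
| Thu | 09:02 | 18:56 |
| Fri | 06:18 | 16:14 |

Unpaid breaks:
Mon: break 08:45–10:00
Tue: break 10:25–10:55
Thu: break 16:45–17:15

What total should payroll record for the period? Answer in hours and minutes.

Mon: 08:16–14:31 = 6 h 15 min; less 75 min break → 5 h 0 min
Tue: 09:09–20:38 = 11 h 29 min; less 30 min break → 10 h 59 min
Wed: 10:02–15:49 = 5 h 47 min
Thu: 09:02–18:56 = 9 h 54 min; less 30 min break → 9 h 24 min
Fri: 06:18–16:14 = 9 h 56 min
Total: 5 h 0 min + 10 h 59 min + 5 h 47 min + 9 h 24 min + 9 h 56 min = 41 h 6 min.

41 h 6 min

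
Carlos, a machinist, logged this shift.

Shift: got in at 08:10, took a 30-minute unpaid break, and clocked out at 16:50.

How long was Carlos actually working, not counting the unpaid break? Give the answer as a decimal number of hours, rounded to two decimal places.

8.17 hours

Shift: 08:10–16:50 = 8 h 40 min; less 30 min break → 8 h 10 min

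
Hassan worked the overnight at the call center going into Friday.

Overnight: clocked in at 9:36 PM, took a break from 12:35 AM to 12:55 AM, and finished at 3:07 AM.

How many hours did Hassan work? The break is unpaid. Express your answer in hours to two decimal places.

5.18 hours

Overnight: 9:36 PM → midnight = 2 h 24 min; midnight → 3:07 AM = 3 h 7 min; span 5 h 31 min; less 20 min break → 5 h 11 min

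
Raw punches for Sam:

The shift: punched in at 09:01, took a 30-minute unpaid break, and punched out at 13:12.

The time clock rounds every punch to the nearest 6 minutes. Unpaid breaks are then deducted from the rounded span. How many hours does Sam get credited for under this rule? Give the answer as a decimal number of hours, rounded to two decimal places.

The shift: in 09:01→09:00, out 13:12→13:12; 4 h 12 min − 30 min = 3 h 42 min

3.70 hours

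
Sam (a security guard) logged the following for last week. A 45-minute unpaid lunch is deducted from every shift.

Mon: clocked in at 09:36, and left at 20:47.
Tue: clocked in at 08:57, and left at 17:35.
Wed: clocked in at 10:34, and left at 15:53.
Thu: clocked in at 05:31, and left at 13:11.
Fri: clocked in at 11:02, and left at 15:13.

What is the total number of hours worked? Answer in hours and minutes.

Mon: 09:36–20:47 = 11 h 11 min; less 45 min break → 10 h 26 min
Tue: 08:57–17:35 = 8 h 38 min; less 45 min break → 7 h 53 min
Wed: 10:34–15:53 = 5 h 19 min; less 45 min break → 4 h 34 min
Thu: 05:31–13:11 = 7 h 40 min; less 45 min break → 6 h 55 min
Fri: 11:02–15:13 = 4 h 11 min; less 45 min break → 3 h 26 min
Total: 10 h 26 min + 7 h 53 min + 4 h 34 min + 6 h 55 min + 3 h 26 min = 33 h 14 min.

33 h 14 min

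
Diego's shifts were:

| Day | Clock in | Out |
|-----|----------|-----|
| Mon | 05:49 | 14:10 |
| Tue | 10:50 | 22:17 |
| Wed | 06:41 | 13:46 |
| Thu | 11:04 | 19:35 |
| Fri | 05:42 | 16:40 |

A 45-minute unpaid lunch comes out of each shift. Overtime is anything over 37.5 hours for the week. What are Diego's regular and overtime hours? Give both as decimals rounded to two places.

Mon: 05:49–14:10 = 8 h 21 min; less 45 min break → 7 h 36 min
Tue: 10:50–22:17 = 11 h 27 min; less 45 min break → 10 h 42 min
Wed: 06:41–13:46 = 7 h 5 min; less 45 min break → 6 h 20 min
Thu: 11:04–19:35 = 8 h 31 min; less 45 min break → 7 h 46 min
Fri: 05:42–16:40 = 10 h 58 min; less 45 min break → 10 h 13 min
Total worked: 42 h 37 min = 42.62 h.
Threshold 37.5 h → overtime 5 h 7 min, regular 37 h 30 min.

Regular 37.50 hours, overtime 5.12 hours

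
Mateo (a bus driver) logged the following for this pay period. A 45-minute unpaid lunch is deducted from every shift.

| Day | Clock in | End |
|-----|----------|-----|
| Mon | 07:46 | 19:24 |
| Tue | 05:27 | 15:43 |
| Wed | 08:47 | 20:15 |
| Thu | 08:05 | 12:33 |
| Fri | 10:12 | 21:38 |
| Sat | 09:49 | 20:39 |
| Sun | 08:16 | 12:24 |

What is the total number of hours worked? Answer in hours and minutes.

58 h 59 min

Mon: 07:46–19:24 = 11 h 38 min; less 45 min break → 10 h 53 min
Tue: 05:27–15:43 = 10 h 16 min; less 45 min break → 9 h 31 min
Wed: 08:47–20:15 = 11 h 28 min; less 45 min break → 10 h 43 min
Thu: 08:05–12:33 = 4 h 28 min; less 45 min break → 3 h 43 min
Fri: 10:12–21:38 = 11 h 26 min; less 45 min break → 10 h 41 min
Sat: 09:49–20:39 = 10 h 50 min; less 45 min break → 10 h 5 min
Sun: 08:16–12:24 = 4 h 8 min; less 45 min break → 3 h 23 min
Total: 10 h 53 min + 9 h 31 min + 10 h 43 min + 3 h 43 min + 10 h 41 min + 10 h 5 min + 3 h 23 min = 58 h 59 min.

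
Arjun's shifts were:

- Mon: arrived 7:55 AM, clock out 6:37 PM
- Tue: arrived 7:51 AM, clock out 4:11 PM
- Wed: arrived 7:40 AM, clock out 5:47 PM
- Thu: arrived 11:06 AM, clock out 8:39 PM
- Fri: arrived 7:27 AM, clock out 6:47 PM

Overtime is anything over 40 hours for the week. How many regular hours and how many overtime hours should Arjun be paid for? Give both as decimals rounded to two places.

Regular 40.00 hours, overtime 10.03 hours

Mon: 7:55 AM–6:37 PM = 10 h 42 min
Tue: 7:51 AM–4:11 PM = 8 h 20 min
Wed: 7:40 AM–5:47 PM = 10 h 7 min
Thu: 11:06 AM–8:39 PM = 9 h 33 min
Fri: 7:27 AM–6:47 PM = 11 h 20 min
Total worked: 50 h 2 min = 50.03 h.
Threshold 40 h → overtime 10 h 2 min, regular 40 h 0 min.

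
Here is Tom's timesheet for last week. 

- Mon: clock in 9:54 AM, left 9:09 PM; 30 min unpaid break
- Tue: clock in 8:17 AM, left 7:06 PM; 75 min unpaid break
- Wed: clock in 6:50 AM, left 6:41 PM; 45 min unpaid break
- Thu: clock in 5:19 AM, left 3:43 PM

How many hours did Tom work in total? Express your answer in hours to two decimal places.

Mon: 9:54 AM–9:09 PM = 11 h 15 min; less 30 min break → 10 h 45 min
Tue: 8:17 AM–7:06 PM = 10 h 49 min; less 75 min break → 9 h 34 min
Wed: 6:50 AM–6:41 PM = 11 h 51 min; less 45 min break → 11 h 6 min
Thu: 5:19 AM–3:43 PM = 10 h 24 min
Total: 10 h 45 min + 9 h 34 min + 11 h 6 min + 10 h 24 min = 41 h 49 min.

41.82 hours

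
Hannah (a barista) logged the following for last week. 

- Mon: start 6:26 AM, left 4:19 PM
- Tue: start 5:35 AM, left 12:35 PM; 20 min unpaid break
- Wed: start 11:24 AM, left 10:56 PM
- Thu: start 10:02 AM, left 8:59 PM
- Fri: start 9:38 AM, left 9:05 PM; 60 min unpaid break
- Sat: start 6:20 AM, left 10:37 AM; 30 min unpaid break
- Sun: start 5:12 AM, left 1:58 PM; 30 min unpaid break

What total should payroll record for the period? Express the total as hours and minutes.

61 h 32 min

Mon: 6:26 AM–4:19 PM = 9 h 53 min
Tue: 5:35 AM–12:35 PM = 7 h 0 min; less 20 min break → 6 h 40 min
Wed: 11:24 AM–10:56 PM = 11 h 32 min
Thu: 10:02 AM–8:59 PM = 10 h 57 min
Fri: 9:38 AM–9:05 PM = 11 h 27 min; less 60 min break → 10 h 27 min
Sat: 6:20 AM–10:37 AM = 4 h 17 min; less 30 min break → 3 h 47 min
Sun: 5:12 AM–1:58 PM = 8 h 46 min; less 30 min break → 8 h 16 min
Total: 9 h 53 min + 6 h 40 min + 11 h 32 min + 10 h 57 min + 10 h 27 min + 3 h 47 min + 8 h 16 min = 61 h 32 min.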